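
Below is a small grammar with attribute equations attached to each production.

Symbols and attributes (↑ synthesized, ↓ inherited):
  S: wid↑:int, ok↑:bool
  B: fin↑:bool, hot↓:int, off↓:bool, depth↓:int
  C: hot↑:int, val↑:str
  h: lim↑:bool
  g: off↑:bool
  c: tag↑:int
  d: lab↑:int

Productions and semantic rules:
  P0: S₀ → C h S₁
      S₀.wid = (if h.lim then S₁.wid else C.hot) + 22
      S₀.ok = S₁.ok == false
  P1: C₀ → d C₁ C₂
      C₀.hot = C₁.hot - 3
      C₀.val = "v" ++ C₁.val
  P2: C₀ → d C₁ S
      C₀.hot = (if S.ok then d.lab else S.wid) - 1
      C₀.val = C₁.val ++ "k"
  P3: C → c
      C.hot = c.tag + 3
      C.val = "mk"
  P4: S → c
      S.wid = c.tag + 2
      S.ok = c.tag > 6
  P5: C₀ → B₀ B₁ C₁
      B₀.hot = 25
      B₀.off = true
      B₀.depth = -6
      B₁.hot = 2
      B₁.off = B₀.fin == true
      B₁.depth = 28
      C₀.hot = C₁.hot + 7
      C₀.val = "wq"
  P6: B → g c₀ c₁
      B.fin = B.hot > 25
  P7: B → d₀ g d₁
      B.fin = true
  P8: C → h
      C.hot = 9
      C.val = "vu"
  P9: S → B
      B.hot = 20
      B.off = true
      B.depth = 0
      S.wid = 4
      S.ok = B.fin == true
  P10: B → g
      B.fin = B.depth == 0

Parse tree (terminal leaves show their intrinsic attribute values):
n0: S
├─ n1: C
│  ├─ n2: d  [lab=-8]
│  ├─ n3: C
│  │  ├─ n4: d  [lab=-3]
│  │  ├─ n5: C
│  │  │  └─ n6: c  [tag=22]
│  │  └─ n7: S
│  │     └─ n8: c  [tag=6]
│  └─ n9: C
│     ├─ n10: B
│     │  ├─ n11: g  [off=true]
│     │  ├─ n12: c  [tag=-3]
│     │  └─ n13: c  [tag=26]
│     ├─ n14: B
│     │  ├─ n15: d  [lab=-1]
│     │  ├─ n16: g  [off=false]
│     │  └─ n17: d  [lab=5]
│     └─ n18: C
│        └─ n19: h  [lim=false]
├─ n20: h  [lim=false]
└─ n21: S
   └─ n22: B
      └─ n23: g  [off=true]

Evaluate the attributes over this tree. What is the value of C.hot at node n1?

1. n2.lab = -8  [terminal]
2. n4.lab = -3  [terminal]
3. n6.tag = 22  [terminal]
4. n5.hot = 25  [c.tag + 3]
5. n5.val = "mk"  ["mk"]
6. n8.tag = 6  [terminal]
7. n7.wid = 8  [c.tag + 2]
8. n7.ok = false  [c.tag > 6]
9. n3.hot = 7  [(if S.ok then d.lab else S.wid) - 1]
10. n3.val = "mkk"  [C₁.val ++ "k"]
11. n10.hot = 25  [25]
12. n10.off = true  [true]
13. n10.depth = -6  [-6]
14. n11.off = true  [terminal]
15. n12.tag = -3  [terminal]
16. n13.tag = 26  [terminal]
17. n10.fin = false  [B.hot > 25]
18. n14.hot = 2  [2]
19. n14.off = false  [B₀.fin == true]
20. n14.depth = 28  [28]
21. n15.lab = -1  [terminal]
22. n16.off = false  [terminal]
23. n17.lab = 5  [terminal]
24. n14.fin = true  [true]
25. n19.lim = false  [terminal]
26. n18.hot = 9  [9]
27. n18.val = "vu"  ["vu"]
28. n9.hot = 16  [C₁.hot + 7]
29. n9.val = "wq"  ["wq"]
30. n1.hot = 4  [C₁.hot - 3]
31. n1.val = "vmkk"  ["v" ++ C₁.val]
32. n20.lim = false  [terminal]
33. n22.hot = 20  [20]
34. n22.off = true  [true]
35. n22.depth = 0  [0]
36. n23.off = true  [terminal]
37. n22.fin = true  [B.depth == 0]
38. n21.wid = 4  [4]
39. n21.ok = true  [B.fin == true]
40. n0.wid = 26  [(if h.lim then S₁.wid else C.hot) + 22]
41. n0.ok = false  [S₁.ok == false]

4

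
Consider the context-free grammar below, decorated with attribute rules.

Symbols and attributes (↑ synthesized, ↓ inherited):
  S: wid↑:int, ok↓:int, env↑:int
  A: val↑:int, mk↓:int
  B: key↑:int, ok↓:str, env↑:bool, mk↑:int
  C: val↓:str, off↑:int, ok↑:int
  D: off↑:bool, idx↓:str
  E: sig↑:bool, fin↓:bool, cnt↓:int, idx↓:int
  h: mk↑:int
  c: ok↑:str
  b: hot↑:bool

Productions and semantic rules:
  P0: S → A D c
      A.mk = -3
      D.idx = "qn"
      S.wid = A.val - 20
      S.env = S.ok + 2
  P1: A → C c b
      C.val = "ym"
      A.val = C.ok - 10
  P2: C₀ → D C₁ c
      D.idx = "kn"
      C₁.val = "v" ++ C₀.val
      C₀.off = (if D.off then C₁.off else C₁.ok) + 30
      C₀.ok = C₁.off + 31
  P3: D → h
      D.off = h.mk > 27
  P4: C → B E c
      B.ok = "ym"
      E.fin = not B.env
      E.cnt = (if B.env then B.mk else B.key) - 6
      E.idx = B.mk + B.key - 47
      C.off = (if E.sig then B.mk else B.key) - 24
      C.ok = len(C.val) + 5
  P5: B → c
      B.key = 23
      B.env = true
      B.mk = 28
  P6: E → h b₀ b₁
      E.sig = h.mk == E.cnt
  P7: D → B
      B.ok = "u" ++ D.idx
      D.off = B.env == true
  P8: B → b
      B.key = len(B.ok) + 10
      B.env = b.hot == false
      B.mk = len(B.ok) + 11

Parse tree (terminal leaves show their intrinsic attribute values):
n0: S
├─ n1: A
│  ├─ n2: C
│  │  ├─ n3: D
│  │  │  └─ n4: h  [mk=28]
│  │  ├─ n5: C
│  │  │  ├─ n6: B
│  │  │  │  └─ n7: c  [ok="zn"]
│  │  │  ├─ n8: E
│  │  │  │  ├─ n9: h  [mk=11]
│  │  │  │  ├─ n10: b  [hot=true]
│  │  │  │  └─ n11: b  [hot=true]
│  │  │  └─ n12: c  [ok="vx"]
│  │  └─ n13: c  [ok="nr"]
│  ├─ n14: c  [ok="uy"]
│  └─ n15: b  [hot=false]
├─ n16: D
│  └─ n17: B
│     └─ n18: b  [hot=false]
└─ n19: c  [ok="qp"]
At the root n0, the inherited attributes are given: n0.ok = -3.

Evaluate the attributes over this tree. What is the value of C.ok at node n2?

30

1. n0.ok = -3  [given at root]
2. n1.mk = -3  [-3]
3. n2.val = "ym"  ["ym"]
4. n3.idx = "kn"  ["kn"]
5. n4.mk = 28  [terminal]
6. n3.off = true  [h.mk > 27]
7. n5.val = "vym"  ["v" ++ C₀.val]
8. n6.ok = "ym"  ["ym"]
9. n7.ok = "zn"  [terminal]
10. n6.key = 23  [23]
11. n6.env = true  [true]
12. n6.mk = 28  [28]
13. n8.fin = false  [not B.env]
14. n8.cnt = 22  [(if B.env then B.mk else B.key) - 6]
15. n8.idx = 4  [B.mk + B.key - 47]
16. n9.mk = 11  [terminal]
17. n10.hot = true  [terminal]
18. n11.hot = true  [terminal]
19. n8.sig = false  [h.mk == E.cnt]
20. n12.ok = "vx"  [terminal]
21. n5.off = -1  [(if E.sig then B.mk else B.key) - 24]
22. n5.ok = 8  [len(C.val) + 5]
23. n13.ok = "nr"  [terminal]
24. n2.off = 29  [(if D.off then C₁.off else C₁.ok) + 30]
25. n2.ok = 30  [C₁.off + 31]
26. n14.ok = "uy"  [terminal]
27. n15.hot = false  [terminal]
28. n1.val = 20  [C.ok - 10]
29. n16.idx = "qn"  ["qn"]
30. n17.ok = "uqn"  ["u" ++ D.idx]
31. n18.hot = false  [terminal]
32. n17.key = 13  [len(B.ok) + 10]
33. n17.env = true  [b.hot == false]
34. n17.mk = 14  [len(B.ok) + 11]
35. n16.off = true  [B.env == true]
36. n19.ok = "qp"  [terminal]
37. n0.wid = 0  [A.val - 20]
38. n0.env = -1  [S.ok + 2]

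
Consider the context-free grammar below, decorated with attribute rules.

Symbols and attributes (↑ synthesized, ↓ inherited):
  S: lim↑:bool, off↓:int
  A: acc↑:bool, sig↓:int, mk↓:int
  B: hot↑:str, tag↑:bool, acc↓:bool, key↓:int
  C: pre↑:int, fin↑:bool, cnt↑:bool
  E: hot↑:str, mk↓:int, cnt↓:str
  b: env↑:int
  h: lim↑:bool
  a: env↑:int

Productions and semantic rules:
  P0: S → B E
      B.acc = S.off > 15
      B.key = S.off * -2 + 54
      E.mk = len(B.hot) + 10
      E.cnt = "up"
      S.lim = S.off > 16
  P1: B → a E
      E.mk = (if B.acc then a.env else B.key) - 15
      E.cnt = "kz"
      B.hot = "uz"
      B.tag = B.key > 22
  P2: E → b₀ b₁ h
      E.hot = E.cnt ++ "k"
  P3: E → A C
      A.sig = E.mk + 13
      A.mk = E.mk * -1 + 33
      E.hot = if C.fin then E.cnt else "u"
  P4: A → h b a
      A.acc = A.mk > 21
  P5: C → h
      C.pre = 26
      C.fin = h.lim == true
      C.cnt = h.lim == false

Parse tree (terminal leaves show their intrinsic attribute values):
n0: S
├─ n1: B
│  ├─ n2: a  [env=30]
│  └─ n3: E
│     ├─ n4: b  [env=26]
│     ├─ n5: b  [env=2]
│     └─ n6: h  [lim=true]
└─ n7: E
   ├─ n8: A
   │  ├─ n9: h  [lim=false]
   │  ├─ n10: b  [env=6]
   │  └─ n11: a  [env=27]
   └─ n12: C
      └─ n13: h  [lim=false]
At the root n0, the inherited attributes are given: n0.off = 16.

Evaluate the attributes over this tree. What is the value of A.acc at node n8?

1. n0.off = 16  [given at root]
2. n1.acc = true  [S.off > 15]
3. n1.key = 22  [S.off * -2 + 54]
4. n2.env = 30  [terminal]
5. n3.mk = 15  [(if B.acc then a.env else B.key) - 15]
6. n3.cnt = "kz"  ["kz"]
7. n4.env = 26  [terminal]
8. n5.env = 2  [terminal]
9. n6.lim = true  [terminal]
10. n3.hot = "kzk"  [E.cnt ++ "k"]
11. n1.hot = "uz"  ["uz"]
12. n1.tag = false  [B.key > 22]
13. n7.mk = 12  [len(B.hot) + 10]
14. n7.cnt = "up"  ["up"]
15. n8.sig = 25  [E.mk + 13]
16. n8.mk = 21  [E.mk * -1 + 33]
17. n9.lim = false  [terminal]
18. n10.env = 6  [terminal]
19. n11.env = 27  [terminal]
20. n8.acc = false  [A.mk > 21]
21. n13.lim = false  [terminal]
22. n12.pre = 26  [26]
23. n12.fin = false  [h.lim == true]
24. n12.cnt = true  [h.lim == false]
25. n7.hot = "u"  [if C.fin then E.cnt else "u"]
26. n0.lim = false  [S.off > 16]

false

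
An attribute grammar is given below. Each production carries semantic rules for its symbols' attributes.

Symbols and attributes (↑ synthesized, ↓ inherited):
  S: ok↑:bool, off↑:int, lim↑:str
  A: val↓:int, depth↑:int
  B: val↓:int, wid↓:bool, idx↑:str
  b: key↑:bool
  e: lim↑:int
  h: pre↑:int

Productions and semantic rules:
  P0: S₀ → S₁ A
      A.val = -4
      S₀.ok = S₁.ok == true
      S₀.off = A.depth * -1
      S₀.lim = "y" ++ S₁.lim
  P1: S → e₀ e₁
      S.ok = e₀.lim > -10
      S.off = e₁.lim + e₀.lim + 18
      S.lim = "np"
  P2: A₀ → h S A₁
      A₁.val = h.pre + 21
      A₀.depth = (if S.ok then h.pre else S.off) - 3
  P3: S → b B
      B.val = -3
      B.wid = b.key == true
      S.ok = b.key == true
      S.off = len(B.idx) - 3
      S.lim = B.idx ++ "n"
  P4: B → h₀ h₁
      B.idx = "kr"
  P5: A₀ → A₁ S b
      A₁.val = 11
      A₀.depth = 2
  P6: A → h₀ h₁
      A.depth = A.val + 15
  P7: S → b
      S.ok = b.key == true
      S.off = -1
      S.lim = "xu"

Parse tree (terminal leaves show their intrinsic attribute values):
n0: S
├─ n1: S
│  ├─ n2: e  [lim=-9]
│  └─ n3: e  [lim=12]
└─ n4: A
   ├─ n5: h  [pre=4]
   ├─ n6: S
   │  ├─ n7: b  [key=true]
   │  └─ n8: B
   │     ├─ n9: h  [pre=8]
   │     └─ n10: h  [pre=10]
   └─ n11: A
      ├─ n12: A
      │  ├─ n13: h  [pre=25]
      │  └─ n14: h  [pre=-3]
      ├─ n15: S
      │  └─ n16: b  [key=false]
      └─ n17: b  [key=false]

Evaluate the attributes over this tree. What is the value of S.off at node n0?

1. n2.lim = -9  [terminal]
2. n3.lim = 12  [terminal]
3. n1.ok = true  [e₀.lim > -10]
4. n1.off = 21  [e₁.lim + e₀.lim + 18]
5. n1.lim = "np"  ["np"]
6. n4.val = -4  [-4]
7. n5.pre = 4  [terminal]
8. n7.key = true  [terminal]
9. n8.val = -3  [-3]
10. n8.wid = true  [b.key == true]
11. n9.pre = 8  [terminal]
12. n10.pre = 10  [terminal]
13. n8.idx = "kr"  ["kr"]
14. n6.ok = true  [b.key == true]
15. n6.off = -1  [len(B.idx) - 3]
16. n6.lim = "krn"  [B.idx ++ "n"]
17. n11.val = 25  [h.pre + 21]
18. n12.val = 11  [11]
19. n13.pre = 25  [terminal]
20. n14.pre = -3  [terminal]
21. n12.depth = 26  [A.val + 15]
22. n16.key = false  [terminal]
23. n15.ok = false  [b.key == true]
24. n15.off = -1  [-1]
25. n15.lim = "xu"  ["xu"]
26. n17.key = false  [terminal]
27. n11.depth = 2  [2]
28. n4.depth = 1  [(if S.ok then h.pre else S.off) - 3]
29. n0.ok = true  [S₁.ok == true]
30. n0.off = -1  [A.depth * -1]
31. n0.lim = "ynp"  ["y" ++ S₁.lim]

-1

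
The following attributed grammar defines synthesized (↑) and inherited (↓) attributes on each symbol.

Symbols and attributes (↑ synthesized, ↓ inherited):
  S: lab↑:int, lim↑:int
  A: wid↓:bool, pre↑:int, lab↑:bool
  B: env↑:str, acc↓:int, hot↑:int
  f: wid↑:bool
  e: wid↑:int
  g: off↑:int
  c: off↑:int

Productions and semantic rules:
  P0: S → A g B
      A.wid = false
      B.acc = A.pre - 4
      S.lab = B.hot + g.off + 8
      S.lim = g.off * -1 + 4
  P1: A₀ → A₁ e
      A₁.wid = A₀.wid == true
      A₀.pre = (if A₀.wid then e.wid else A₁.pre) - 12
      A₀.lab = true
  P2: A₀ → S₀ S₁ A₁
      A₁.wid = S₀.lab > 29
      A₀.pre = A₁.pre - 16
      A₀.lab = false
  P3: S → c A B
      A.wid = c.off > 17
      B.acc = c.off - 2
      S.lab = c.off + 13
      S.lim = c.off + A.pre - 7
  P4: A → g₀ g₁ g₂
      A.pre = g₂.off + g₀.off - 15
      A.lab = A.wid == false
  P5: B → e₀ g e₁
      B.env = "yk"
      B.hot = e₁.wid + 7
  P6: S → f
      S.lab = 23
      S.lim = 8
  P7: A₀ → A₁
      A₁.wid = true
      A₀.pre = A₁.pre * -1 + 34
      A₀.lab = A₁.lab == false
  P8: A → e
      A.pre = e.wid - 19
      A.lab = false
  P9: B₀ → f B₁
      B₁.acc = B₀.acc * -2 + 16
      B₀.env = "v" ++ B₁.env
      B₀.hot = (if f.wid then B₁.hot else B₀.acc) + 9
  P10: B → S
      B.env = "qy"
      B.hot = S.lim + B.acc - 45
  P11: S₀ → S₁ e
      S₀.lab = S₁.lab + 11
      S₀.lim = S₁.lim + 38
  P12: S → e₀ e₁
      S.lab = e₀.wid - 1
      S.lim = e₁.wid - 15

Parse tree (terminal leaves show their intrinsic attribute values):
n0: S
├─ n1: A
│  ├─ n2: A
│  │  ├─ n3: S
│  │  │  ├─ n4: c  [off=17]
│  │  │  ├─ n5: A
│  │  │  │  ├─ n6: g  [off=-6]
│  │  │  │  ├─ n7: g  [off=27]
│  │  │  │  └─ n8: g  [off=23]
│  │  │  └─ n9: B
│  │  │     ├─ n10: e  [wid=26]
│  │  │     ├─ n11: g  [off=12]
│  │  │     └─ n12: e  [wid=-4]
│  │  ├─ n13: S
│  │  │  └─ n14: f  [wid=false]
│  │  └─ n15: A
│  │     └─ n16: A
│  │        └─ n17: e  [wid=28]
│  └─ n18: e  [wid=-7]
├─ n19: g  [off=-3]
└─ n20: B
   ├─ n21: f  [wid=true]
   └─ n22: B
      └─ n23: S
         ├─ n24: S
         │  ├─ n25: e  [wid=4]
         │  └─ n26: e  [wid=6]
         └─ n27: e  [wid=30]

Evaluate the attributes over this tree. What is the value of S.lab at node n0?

28

1. n1.wid = false  [false]
2. n2.wid = false  [A₀.wid == true]
3. n4.off = 17  [terminal]
4. n5.wid = false  [c.off > 17]
5. n6.off = -6  [terminal]
6. n7.off = 27  [terminal]
7. n8.off = 23  [terminal]
8. n5.pre = 2  [g₂.off + g₀.off - 15]
9. n5.lab = true  [A.wid == false]
10. n9.acc = 15  [c.off - 2]
11. n10.wid = 26  [terminal]
12. n11.off = 12  [terminal]
13. n12.wid = -4  [terminal]
14. n9.env = "yk"  ["yk"]
15. n9.hot = 3  [e₁.wid + 7]
16. n3.lab = 30  [c.off + 13]
17. n3.lim = 12  [c.off + A.pre - 7]
18. n14.wid = false  [terminal]
19. n13.lab = 23  [23]
20. n13.lim = 8  [8]
21. n15.wid = true  [S₀.lab > 29]
22. n16.wid = true  [true]
23. n17.wid = 28  [terminal]
24. n16.pre = 9  [e.wid - 19]
25. n16.lab = false  [false]
26. n15.pre = 25  [A₁.pre * -1 + 34]
27. n15.lab = true  [A₁.lab == false]
28. n2.pre = 9  [A₁.pre - 16]
29. n2.lab = false  [false]
30. n18.wid = -7  [terminal]
31. n1.pre = -3  [(if A₀.wid then e.wid else A₁.pre) - 12]
32. n1.lab = true  [true]
33. n19.off = -3  [terminal]
34. n20.acc = -7  [A.pre - 4]
35. n21.wid = true  [terminal]
36. n22.acc = 30  [B₀.acc * -2 + 16]
37. n25.wid = 4  [terminal]
38. n26.wid = 6  [terminal]
39. n24.lab = 3  [e₀.wid - 1]
40. n24.lim = -9  [e₁.wid - 15]
41. n27.wid = 30  [terminal]
42. n23.lab = 14  [S₁.lab + 11]
43. n23.lim = 29  [S₁.lim + 38]
44. n22.env = "qy"  ["qy"]
45. n22.hot = 14  [S.lim + B.acc - 45]
46. n20.env = "vqy"  ["v" ++ B₁.env]
47. n20.hot = 23  [(if f.wid then B₁.hot else B₀.acc) + 9]
48. n0.lab = 28  [B.hot + g.off + 8]
49. n0.lim = 7  [g.off * -1 + 4]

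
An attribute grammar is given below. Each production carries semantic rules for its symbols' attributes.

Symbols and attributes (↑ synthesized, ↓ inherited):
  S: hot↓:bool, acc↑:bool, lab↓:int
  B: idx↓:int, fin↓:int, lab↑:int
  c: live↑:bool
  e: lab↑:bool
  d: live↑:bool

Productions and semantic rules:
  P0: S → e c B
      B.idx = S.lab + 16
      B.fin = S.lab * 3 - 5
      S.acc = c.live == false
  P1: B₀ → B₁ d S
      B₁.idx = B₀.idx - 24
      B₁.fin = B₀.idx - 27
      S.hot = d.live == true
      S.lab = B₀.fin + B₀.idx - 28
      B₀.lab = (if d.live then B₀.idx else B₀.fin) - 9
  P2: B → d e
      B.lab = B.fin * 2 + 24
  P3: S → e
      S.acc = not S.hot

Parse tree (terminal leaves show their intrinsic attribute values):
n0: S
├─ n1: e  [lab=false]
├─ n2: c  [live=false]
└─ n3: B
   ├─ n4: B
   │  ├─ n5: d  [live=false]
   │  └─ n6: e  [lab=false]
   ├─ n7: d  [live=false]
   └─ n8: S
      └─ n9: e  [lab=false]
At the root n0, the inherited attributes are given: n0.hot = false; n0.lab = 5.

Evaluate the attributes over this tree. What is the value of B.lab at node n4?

1. n0.hot = false  [given at root]
2. n0.lab = 5  [given at root]
3. n1.lab = false  [terminal]
4. n2.live = false  [terminal]
5. n3.idx = 21  [S.lab + 16]
6. n3.fin = 10  [S.lab * 3 - 5]
7. n4.idx = -3  [B₀.idx - 24]
8. n4.fin = -6  [B₀.idx - 27]
9. n5.live = false  [terminal]
10. n6.lab = false  [terminal]
11. n4.lab = 12  [B.fin * 2 + 24]
12. n7.live = false  [terminal]
13. n8.hot = false  [d.live == true]
14. n8.lab = 3  [B₀.fin + B₀.idx - 28]
15. n9.lab = false  [terminal]
16. n8.acc = true  [not S.hot]
17. n3.lab = 1  [(if d.live then B₀.idx else B₀.fin) - 9]
18. n0.acc = true  [c.live == false]

12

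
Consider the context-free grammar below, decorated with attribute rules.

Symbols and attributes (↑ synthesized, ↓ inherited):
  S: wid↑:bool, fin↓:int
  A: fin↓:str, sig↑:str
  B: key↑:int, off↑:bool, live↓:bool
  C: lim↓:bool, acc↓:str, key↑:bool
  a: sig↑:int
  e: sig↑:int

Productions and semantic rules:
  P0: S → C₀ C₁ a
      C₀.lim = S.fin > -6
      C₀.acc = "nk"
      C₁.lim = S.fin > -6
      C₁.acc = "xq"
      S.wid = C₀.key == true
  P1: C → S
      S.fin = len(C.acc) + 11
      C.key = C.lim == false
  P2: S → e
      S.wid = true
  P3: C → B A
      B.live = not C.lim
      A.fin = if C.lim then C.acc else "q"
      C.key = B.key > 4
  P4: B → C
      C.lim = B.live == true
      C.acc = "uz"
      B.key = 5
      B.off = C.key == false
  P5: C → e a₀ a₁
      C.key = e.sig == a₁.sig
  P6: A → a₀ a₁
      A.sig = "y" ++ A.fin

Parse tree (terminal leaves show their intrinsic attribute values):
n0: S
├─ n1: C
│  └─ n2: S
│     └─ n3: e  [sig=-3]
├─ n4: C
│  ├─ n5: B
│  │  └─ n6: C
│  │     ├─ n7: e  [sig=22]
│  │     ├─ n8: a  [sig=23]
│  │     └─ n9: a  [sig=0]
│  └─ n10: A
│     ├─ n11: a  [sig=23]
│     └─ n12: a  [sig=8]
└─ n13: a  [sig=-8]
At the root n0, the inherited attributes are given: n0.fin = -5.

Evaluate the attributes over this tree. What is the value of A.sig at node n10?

"yxq"

1. n0.fin = -5  [given at root]
2. n1.lim = true  [S.fin > -6]
3. n1.acc = "nk"  ["nk"]
4. n2.fin = 13  [len(C.acc) + 11]
5. n3.sig = -3  [terminal]
6. n2.wid = true  [true]
7. n1.key = false  [C.lim == false]
8. n4.lim = true  [S.fin > -6]
9. n4.acc = "xq"  ["xq"]
10. n5.live = false  [not C.lim]
11. n6.lim = false  [B.live == true]
12. n6.acc = "uz"  ["uz"]
13. n7.sig = 22  [terminal]
14. n8.sig = 23  [terminal]
15. n9.sig = 0  [terminal]
16. n6.key = false  [e.sig == a₁.sig]
17. n5.key = 5  [5]
18. n5.off = true  [C.key == false]
19. n10.fin = "xq"  [if C.lim then C.acc else "q"]
20. n11.sig = 23  [terminal]
21. n12.sig = 8  [terminal]
22. n10.sig = "yxq"  ["y" ++ A.fin]
23. n4.key = true  [B.key > 4]
24. n13.sig = -8  [terminal]
25. n0.wid = false  [C₀.key == true]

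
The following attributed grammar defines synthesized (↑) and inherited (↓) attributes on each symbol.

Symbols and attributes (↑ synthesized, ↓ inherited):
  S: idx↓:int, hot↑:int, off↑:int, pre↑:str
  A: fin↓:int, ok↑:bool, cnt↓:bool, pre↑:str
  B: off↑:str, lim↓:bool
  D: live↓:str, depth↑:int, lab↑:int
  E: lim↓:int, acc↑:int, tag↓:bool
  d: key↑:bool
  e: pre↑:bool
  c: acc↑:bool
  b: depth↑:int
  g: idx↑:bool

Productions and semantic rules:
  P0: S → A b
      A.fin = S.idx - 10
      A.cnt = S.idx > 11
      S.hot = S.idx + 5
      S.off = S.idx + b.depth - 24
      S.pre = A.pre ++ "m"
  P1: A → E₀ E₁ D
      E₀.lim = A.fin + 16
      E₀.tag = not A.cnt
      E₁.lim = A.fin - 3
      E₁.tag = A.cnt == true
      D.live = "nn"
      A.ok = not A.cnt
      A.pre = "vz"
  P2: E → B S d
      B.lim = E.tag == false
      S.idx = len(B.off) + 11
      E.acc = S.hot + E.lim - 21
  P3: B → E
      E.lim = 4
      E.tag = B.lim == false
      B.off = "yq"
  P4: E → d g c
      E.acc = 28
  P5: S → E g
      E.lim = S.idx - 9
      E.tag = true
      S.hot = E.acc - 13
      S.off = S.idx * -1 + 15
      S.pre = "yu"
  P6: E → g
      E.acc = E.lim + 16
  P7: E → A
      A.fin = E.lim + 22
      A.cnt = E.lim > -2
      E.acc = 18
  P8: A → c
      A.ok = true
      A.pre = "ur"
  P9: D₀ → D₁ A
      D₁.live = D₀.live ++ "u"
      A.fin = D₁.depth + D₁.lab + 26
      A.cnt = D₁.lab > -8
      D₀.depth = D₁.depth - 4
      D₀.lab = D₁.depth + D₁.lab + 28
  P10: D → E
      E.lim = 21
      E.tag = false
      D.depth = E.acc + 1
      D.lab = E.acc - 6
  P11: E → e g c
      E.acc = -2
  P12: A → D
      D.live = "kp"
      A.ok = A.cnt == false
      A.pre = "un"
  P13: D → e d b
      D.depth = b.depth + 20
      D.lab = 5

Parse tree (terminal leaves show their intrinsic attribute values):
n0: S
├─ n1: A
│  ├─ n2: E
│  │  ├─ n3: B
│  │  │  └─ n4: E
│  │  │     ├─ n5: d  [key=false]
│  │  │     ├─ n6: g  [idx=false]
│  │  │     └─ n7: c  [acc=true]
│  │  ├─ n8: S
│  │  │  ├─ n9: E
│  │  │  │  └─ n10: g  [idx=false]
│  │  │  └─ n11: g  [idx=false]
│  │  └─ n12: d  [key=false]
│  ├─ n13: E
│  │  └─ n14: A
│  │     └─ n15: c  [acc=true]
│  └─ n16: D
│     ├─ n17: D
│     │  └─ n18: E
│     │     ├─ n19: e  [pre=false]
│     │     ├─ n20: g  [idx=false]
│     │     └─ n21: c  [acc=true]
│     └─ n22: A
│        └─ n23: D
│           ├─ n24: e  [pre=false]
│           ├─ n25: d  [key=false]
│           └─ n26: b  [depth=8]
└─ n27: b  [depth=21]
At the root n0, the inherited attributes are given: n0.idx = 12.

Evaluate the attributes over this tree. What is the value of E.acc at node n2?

4

1. n0.idx = 12  [given at root]
2. n1.fin = 2  [S.idx - 10]
3. n1.cnt = true  [S.idx > 11]
4. n2.lim = 18  [A.fin + 16]
5. n2.tag = false  [not A.cnt]
6. n3.lim = true  [E.tag == false]
7. n4.lim = 4  [4]
8. n4.tag = false  [B.lim == false]
9. n5.key = false  [terminal]
10. n6.idx = false  [terminal]
11. n7.acc = true  [terminal]
12. n4.acc = 28  [28]
13. n3.off = "yq"  ["yq"]
14. n8.idx = 13  [len(B.off) + 11]
15. n9.lim = 4  [S.idx - 9]
16. n9.tag = true  [true]
17. n10.idx = false  [terminal]
18. n9.acc = 20  [E.lim + 16]
19. n11.idx = false  [terminal]
20. n8.hot = 7  [E.acc - 13]
21. n8.off = 2  [S.idx * -1 + 15]
22. n8.pre = "yu"  ["yu"]
23. n12.key = false  [terminal]
24. n2.acc = 4  [S.hot + E.lim - 21]
25. n13.lim = -1  [A.fin - 3]
26. n13.tag = true  [A.cnt == true]
27. n14.fin = 21  [E.lim + 22]
28. n14.cnt = true  [E.lim > -2]
29. n15.acc = true  [terminal]
30. n14.ok = true  [true]
31. n14.pre = "ur"  ["ur"]
32. n13.acc = 18  [18]
33. n16.live = "nn"  ["nn"]
34. n17.live = "nnu"  [D₀.live ++ "u"]
35. n18.lim = 21  [21]
36. n18.tag = false  [false]
37. n19.pre = false  [terminal]
38. n20.idx = false  [terminal]
39. n21.acc = true  [terminal]
40. n18.acc = -2  [-2]
41. n17.depth = -1  [E.acc + 1]
42. n17.lab = -8  [E.acc - 6]
43. n22.fin = 17  [D₁.depth + D₁.lab + 26]
44. n22.cnt = false  [D₁.lab > -8]
45. n23.live = "kp"  ["kp"]
46. n24.pre = false  [terminal]
47. n25.key = false  [terminal]
48. n26.depth = 8  [terminal]
49. n23.depth = 28  [b.depth + 20]
50. n23.lab = 5  [5]
51. n22.ok = true  [A.cnt == false]
52. n22.pre = "un"  ["un"]
53. n16.depth = -5  [D₁.depth - 4]
54. n16.lab = 19  [D₁.depth + D₁.lab + 28]
55. n1.ok = false  [not A.cnt]
56. n1.pre = "vz"  ["vz"]
57. n27.depth = 21  [terminal]
58. n0.hot = 17  [S.idx + 5]
59. n0.off = 9  [S.idx + b.depth - 24]
60. n0.pre = "vzm"  [A.pre ++ "m"]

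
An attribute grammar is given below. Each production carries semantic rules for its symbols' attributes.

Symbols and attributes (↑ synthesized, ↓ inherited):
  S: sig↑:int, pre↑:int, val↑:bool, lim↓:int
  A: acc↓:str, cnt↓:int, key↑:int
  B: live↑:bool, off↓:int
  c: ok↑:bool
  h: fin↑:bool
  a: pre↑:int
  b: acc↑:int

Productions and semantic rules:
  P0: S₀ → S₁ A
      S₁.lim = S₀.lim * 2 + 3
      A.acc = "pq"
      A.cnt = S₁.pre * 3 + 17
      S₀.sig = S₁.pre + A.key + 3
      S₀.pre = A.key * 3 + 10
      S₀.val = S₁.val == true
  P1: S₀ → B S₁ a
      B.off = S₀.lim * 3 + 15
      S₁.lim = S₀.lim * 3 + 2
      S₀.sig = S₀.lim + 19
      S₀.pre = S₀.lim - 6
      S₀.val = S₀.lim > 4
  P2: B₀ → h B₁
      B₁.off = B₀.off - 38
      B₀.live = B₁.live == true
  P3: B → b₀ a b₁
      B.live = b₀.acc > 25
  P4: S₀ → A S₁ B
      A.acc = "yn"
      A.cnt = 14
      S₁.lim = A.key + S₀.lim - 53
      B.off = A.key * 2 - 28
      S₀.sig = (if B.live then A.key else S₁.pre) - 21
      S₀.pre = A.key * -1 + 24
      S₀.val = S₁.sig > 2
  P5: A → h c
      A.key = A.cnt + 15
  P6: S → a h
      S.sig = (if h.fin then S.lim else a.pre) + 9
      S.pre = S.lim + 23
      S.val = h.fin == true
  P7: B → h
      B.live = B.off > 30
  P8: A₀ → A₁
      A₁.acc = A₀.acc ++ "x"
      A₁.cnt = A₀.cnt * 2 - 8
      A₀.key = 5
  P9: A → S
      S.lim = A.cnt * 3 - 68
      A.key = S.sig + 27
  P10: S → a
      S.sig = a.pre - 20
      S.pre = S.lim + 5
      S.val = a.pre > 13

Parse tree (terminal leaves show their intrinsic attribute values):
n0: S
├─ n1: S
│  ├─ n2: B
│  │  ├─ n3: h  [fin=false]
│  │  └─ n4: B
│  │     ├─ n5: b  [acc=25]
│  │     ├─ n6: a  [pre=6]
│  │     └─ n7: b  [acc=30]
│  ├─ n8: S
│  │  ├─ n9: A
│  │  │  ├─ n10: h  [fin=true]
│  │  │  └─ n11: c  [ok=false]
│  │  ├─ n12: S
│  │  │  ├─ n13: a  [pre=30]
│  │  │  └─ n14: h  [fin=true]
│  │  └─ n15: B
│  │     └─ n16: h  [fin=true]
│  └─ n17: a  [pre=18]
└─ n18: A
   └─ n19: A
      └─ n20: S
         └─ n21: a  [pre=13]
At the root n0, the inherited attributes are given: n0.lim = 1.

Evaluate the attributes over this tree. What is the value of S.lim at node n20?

1. n0.lim = 1  [given at root]
2. n1.lim = 5  [S₀.lim * 2 + 3]
3. n2.off = 30  [S₀.lim * 3 + 15]
4. n3.fin = false  [terminal]
5. n4.off = -8  [B₀.off - 38]
6. n5.acc = 25  [terminal]
7. n6.pre = 6  [terminal]
8. n7.acc = 30  [terminal]
9. n4.live = false  [b₀.acc > 25]
10. n2.live = false  [B₁.live == true]
11. n8.lim = 17  [S₀.lim * 3 + 2]
12. n9.acc = "yn"  ["yn"]
13. n9.cnt = 14  [14]
14. n10.fin = true  [terminal]
15. n11.ok = false  [terminal]
16. n9.key = 29  [A.cnt + 15]
17. n12.lim = -7  [A.key + S₀.lim - 53]
18. n13.pre = 30  [terminal]
19. n14.fin = true  [terminal]
20. n12.sig = 2  [(if h.fin then S.lim else a.pre) + 9]
21. n12.pre = 16  [S.lim + 23]
22. n12.val = true  [h.fin == true]
23. n15.off = 30  [A.key * 2 - 28]
24. n16.fin = true  [terminal]
25. n15.live = false  [B.off > 30]
26. n8.sig = -5  [(if B.live then A.key else S₁.pre) - 21]
27. n8.pre = -5  [A.key * -1 + 24]
28. n8.val = false  [S₁.sig > 2]
29. n17.pre = 18  [terminal]
30. n1.sig = 24  [S₀.lim + 19]
31. n1.pre = -1  [S₀.lim - 6]
32. n1.val = true  [S₀.lim > 4]
33. n18.acc = "pq"  ["pq"]
34. n18.cnt = 14  [S₁.pre * 3 + 17]
35. n19.acc = "pqx"  [A₀.acc ++ "x"]
36. n19.cnt = 20  [A₀.cnt * 2 - 8]
37. n20.lim = -8  [A.cnt * 3 - 68]
38. n21.pre = 13  [terminal]
39. n20.sig = -7  [a.pre - 20]
40. n20.pre = -3  [S.lim + 5]
41. n20.val = false  [a.pre > 13]
42. n19.key = 20  [S.sig + 27]
43. n18.key = 5  [5]
44. n0.sig = 7  [S₁.pre + A.key + 3]
45. n0.pre = 25  [A.key * 3 + 10]
46. n0.val = true  [S₁.val == true]

-8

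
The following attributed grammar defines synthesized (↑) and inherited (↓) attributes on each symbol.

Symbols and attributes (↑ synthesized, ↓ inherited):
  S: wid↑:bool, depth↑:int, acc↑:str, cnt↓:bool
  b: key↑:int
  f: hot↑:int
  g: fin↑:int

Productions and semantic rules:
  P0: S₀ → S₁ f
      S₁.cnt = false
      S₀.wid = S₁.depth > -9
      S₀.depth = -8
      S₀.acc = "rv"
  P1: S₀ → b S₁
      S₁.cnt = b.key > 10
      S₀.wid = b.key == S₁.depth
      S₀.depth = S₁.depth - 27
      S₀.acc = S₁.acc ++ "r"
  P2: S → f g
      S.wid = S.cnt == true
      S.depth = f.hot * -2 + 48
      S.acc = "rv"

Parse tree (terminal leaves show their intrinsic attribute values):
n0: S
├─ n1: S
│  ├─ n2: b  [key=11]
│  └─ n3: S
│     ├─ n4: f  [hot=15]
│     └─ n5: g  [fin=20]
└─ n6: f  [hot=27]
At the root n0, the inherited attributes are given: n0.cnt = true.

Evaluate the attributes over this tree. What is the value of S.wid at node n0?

1. n0.cnt = true  [given at root]
2. n1.cnt = false  [false]
3. n2.key = 11  [terminal]
4. n3.cnt = true  [b.key > 10]
5. n4.hot = 15  [terminal]
6. n5.fin = 20  [terminal]
7. n3.wid = true  [S.cnt == true]
8. n3.depth = 18  [f.hot * -2 + 48]
9. n3.acc = "rv"  ["rv"]
10. n1.wid = false  [b.key == S₁.depth]
11. n1.depth = -9  [S₁.depth - 27]
12. n1.acc = "rvr"  [S₁.acc ++ "r"]
13. n6.hot = 27  [terminal]
14. n0.wid = false  [S₁.depth > -9]
15. n0.depth = -8  [-8]
16. n0.acc = "rv"  ["rv"]

false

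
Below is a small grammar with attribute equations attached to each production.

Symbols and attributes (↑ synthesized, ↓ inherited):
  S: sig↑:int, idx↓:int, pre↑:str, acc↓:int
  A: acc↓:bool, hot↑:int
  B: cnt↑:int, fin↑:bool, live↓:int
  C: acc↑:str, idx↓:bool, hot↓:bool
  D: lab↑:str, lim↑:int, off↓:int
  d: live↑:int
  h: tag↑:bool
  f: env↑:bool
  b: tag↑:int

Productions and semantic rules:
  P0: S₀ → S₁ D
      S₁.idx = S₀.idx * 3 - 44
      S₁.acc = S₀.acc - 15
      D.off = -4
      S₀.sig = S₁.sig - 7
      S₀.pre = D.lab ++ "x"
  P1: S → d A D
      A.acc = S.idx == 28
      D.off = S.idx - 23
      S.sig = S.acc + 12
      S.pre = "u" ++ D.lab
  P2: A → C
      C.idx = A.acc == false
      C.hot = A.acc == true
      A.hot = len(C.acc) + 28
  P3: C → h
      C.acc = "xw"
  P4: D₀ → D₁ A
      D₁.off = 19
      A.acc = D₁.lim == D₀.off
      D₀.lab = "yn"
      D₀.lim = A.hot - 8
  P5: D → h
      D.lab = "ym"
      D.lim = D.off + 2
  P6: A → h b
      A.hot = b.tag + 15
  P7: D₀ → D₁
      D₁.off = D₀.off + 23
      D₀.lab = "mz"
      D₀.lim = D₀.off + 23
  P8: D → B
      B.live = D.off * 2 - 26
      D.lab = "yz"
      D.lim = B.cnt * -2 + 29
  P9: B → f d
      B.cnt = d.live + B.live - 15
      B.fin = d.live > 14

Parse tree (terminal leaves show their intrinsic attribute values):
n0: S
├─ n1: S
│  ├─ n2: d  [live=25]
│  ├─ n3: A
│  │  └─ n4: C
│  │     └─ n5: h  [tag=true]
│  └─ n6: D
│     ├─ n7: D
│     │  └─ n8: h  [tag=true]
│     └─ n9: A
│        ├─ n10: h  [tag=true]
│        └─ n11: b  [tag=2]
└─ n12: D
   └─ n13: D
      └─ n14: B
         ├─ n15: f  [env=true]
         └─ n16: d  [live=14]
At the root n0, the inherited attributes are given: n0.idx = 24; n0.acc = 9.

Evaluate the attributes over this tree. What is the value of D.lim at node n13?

1. n0.idx = 24  [given at root]
2. n0.acc = 9  [given at root]
3. n1.idx = 28  [S₀.idx * 3 - 44]
4. n1.acc = -6  [S₀.acc - 15]
5. n2.live = 25  [terminal]
6. n3.acc = true  [S.idx == 28]
7. n4.idx = false  [A.acc == false]
8. n4.hot = true  [A.acc == true]
9. n5.tag = true  [terminal]
10. n4.acc = "xw"  ["xw"]
11. n3.hot = 30  [len(C.acc) + 28]
12. n6.off = 5  [S.idx - 23]
13. n7.off = 19  [19]
14. n8.tag = true  [terminal]
15. n7.lab = "ym"  ["ym"]
16. n7.lim = 21  [D.off + 2]
17. n9.acc = false  [D₁.lim == D₀.off]
18. n10.tag = true  [terminal]
19. n11.tag = 2  [terminal]
20. n9.hot = 17  [b.tag + 15]
21. n6.lab = "yn"  ["yn"]
22. n6.lim = 9  [A.hot - 8]
23. n1.sig = 6  [S.acc + 12]
24. n1.pre = "uyn"  ["u" ++ D.lab]
25. n12.off = -4  [-4]
26. n13.off = 19  [D₀.off + 23]
27. n14.live = 12  [D.off * 2 - 26]
28. n15.env = true  [terminal]
29. n16.live = 14  [terminal]
30. n14.cnt = 11  [d.live + B.live - 15]
31. n14.fin = false  [d.live > 14]
32. n13.lab = "yz"  ["yz"]
33. n13.lim = 7  [B.cnt * -2 + 29]
34. n12.lab = "mz"  ["mz"]
35. n12.lim = 19  [D₀.off + 23]
36. n0.sig = -1  [S₁.sig - 7]
37. n0.pre = "mzx"  [D.lab ++ "x"]

7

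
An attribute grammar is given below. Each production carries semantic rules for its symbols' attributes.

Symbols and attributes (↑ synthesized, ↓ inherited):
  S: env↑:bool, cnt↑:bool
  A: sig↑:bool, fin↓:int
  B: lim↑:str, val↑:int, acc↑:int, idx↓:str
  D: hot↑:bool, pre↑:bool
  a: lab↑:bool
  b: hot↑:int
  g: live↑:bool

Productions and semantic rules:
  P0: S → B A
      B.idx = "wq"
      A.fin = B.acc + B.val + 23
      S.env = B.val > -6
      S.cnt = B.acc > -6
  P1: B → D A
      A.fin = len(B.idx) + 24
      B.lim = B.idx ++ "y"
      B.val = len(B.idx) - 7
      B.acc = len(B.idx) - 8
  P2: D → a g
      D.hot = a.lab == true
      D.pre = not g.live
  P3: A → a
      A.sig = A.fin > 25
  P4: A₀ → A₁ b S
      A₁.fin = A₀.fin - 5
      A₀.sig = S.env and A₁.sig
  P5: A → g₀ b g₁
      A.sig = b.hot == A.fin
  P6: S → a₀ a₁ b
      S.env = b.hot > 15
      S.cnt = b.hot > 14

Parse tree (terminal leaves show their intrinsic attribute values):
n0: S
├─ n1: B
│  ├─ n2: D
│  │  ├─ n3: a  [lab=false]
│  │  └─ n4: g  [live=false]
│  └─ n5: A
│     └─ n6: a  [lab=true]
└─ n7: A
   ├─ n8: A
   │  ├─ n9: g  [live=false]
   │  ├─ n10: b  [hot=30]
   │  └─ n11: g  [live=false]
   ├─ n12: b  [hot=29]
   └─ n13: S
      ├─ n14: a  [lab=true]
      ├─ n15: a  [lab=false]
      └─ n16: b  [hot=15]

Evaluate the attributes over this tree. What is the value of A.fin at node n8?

7

1. n1.idx = "wq"  ["wq"]
2. n3.lab = false  [terminal]
3. n4.live = false  [terminal]
4. n2.hot = false  [a.lab == true]
5. n2.pre = true  [not g.live]
6. n5.fin = 26  [len(B.idx) + 24]
7. n6.lab = true  [terminal]
8. n5.sig = true  [A.fin > 25]
9. n1.lim = "wqy"  [B.idx ++ "y"]
10. n1.val = -5  [len(B.idx) - 7]
11. n1.acc = -6  [len(B.idx) - 8]
12. n7.fin = 12  [B.acc + B.val + 23]
13. n8.fin = 7  [A₀.fin - 5]
14. n9.live = false  [terminal]
15. n10.hot = 30  [terminal]
16. n11.live = false  [terminal]
17. n8.sig = false  [b.hot == A.fin]
18. n12.hot = 29  [terminal]
19. n14.lab = true  [terminal]
20. n15.lab = false  [terminal]
21. n16.hot = 15  [terminal]
22. n13.env = false  [b.hot > 15]
23. n13.cnt = true  [b.hot > 14]
24. n7.sig = false  [S.env and A₁.sig]
25. n0.env = true  [B.val > -6]
26. n0.cnt = false  [B.acc > -6]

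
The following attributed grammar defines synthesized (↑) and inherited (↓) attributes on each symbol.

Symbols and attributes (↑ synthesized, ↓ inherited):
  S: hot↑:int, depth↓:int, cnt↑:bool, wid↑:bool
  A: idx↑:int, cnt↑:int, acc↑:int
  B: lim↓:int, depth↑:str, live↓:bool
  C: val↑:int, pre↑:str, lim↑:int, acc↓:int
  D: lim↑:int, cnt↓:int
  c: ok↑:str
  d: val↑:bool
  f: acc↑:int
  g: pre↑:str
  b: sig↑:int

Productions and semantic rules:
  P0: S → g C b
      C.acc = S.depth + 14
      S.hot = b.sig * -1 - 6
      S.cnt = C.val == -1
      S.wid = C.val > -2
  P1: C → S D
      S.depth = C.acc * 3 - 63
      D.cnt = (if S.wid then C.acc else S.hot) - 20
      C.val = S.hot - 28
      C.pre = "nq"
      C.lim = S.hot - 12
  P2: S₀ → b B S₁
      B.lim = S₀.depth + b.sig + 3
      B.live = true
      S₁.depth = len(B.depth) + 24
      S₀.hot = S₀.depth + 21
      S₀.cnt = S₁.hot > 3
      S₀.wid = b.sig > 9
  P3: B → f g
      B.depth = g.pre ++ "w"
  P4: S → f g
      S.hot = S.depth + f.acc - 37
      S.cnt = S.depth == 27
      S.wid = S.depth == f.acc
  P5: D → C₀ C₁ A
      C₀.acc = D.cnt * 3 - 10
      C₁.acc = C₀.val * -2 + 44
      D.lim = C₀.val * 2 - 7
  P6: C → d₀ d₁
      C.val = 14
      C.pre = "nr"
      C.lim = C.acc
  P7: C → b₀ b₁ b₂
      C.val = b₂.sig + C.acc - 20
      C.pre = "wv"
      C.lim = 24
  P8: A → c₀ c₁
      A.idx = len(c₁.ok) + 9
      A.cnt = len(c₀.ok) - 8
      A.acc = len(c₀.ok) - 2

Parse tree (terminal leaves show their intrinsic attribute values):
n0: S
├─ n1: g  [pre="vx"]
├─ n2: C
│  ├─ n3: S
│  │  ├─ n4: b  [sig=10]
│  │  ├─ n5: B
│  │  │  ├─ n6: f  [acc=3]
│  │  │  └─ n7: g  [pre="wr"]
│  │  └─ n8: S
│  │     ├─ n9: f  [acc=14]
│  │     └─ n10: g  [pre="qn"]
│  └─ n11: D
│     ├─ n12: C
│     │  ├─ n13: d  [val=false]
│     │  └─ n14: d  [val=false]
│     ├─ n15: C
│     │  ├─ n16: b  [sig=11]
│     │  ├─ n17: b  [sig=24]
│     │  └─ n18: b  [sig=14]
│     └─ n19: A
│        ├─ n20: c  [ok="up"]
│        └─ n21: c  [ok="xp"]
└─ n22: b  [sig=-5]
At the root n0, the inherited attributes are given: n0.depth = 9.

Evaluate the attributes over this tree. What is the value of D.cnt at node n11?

3

1. n0.depth = 9  [given at root]
2. n1.pre = "vx"  [terminal]
3. n2.acc = 23  [S.depth + 14]
4. n3.depth = 6  [C.acc * 3 - 63]
5. n4.sig = 10  [terminal]
6. n5.lim = 19  [S₀.depth + b.sig + 3]
7. n5.live = true  [true]
8. n6.acc = 3  [terminal]
9. n7.pre = "wr"  [terminal]
10. n5.depth = "wrw"  [g.pre ++ "w"]
11. n8.depth = 27  [len(B.depth) + 24]
12. n9.acc = 14  [terminal]
13. n10.pre = "qn"  [terminal]
14. n8.hot = 4  [S.depth + f.acc - 37]
15. n8.cnt = true  [S.depth == 27]
16. n8.wid = false  [S.depth == f.acc]
17. n3.hot = 27  [S₀.depth + 21]
18. n3.cnt = true  [S₁.hot > 3]
19. n3.wid = true  [b.sig > 9]
20. n11.cnt = 3  [(if S.wid then C.acc else S.hot) - 20]
21. n12.acc = -1  [D.cnt * 3 - 10]
22. n13.val = false  [terminal]
23. n14.val = false  [terminal]
24. n12.val = 14  [14]
25. n12.pre = "nr"  ["nr"]
26. n12.lim = -1  [C.acc]
27. n15.acc = 16  [C₀.val * -2 + 44]
28. n16.sig = 11  [terminal]
29. n17.sig = 24  [terminal]
30. n18.sig = 14  [terminal]
31. n15.val = 10  [b₂.sig + C.acc - 20]
32. n15.pre = "wv"  ["wv"]
33. n15.lim = 24  [24]
34. n20.ok = "up"  [terminal]
35. n21.ok = "xp"  [terminal]
36. n19.idx = 11  [len(c₁.ok) + 9]
37. n19.cnt = -6  [len(c₀.ok) - 8]
38. n19.acc = 0  [len(c₀.ok) - 2]
39. n11.lim = 21  [C₀.val * 2 - 7]
40. n2.val = -1  [S.hot - 28]
41. n2.pre = "nq"  ["nq"]
42. n2.lim = 15  [S.hot - 12]
43. n22.sig = -5  [terminal]
44. n0.hot = -1  [b.sig * -1 - 6]
45. n0.cnt = true  [C.val == -1]
46. n0.wid = true  [C.val > -2]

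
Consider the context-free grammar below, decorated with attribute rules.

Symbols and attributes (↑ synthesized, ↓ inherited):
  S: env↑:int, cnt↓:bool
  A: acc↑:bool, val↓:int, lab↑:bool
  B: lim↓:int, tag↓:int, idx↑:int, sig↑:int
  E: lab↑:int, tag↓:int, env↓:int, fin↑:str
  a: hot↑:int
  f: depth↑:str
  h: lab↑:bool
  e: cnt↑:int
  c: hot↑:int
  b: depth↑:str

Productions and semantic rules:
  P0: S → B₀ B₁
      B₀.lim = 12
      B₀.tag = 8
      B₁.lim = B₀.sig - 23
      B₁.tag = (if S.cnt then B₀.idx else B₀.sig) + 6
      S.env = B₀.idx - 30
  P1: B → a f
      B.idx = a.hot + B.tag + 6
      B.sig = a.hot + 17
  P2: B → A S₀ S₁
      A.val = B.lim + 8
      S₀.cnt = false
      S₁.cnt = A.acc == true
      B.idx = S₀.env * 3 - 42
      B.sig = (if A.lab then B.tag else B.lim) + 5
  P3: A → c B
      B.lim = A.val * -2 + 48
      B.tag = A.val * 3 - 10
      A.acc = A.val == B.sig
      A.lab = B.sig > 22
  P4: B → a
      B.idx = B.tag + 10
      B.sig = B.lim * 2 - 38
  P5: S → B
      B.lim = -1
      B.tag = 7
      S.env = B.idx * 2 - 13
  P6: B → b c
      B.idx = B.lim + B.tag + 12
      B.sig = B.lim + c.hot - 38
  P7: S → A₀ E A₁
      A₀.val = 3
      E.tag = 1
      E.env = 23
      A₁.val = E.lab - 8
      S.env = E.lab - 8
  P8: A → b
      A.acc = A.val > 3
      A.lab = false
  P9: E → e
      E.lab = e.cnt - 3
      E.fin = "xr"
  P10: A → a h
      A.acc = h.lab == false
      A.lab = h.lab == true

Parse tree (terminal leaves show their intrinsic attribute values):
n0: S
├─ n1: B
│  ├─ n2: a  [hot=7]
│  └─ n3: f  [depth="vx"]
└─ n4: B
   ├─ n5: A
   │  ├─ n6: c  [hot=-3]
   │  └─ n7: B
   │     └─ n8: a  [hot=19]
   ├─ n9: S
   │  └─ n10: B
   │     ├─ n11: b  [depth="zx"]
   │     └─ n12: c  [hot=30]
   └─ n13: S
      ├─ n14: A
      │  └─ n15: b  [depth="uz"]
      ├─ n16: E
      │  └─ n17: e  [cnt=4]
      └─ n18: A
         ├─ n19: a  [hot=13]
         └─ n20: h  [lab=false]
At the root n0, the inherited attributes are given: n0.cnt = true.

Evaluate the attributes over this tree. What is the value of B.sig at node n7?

1. n0.cnt = true  [given at root]
2. n1.lim = 12  [12]
3. n1.tag = 8  [8]
4. n2.hot = 7  [terminal]
5. n3.depth = "vx"  [terminal]
6. n1.idx = 21  [a.hot + B.tag + 6]
7. n1.sig = 24  [a.hot + 17]
8. n4.lim = 1  [B₀.sig - 23]
9. n4.tag = 27  [(if S.cnt then B₀.idx else B₀.sig) + 6]
10. n5.val = 9  [B.lim + 8]
11. n6.hot = -3  [terminal]
12. n7.lim = 30  [A.val * -2 + 48]
13. n7.tag = 17  [A.val * 3 - 10]
14. n8.hot = 19  [terminal]
15. n7.idx = 27  [B.tag + 10]
16. n7.sig = 22  [B.lim * 2 - 38]
17. n5.acc = false  [A.val == B.sig]
18. n5.lab = false  [B.sig > 22]
19. n9.cnt = false  [false]
20. n10.lim = -1  [-1]
21. n10.tag = 7  [7]
22. n11.depth = "zx"  [terminal]
23. n12.hot = 30  [terminal]
24. n10.idx = 18  [B.lim + B.tag + 12]
25. n10.sig = -9  [B.lim + c.hot - 38]
26. n9.env = 23  [B.idx * 2 - 13]
27. n13.cnt = false  [A.acc == true]
28. n14.val = 3  [3]
29. n15.depth = "uz"  [terminal]
30. n14.acc = false  [A.val > 3]
31. n14.lab = false  [false]
32. n16.tag = 1  [1]
33. n16.env = 23  [23]
34. n17.cnt = 4  [terminal]
35. n16.lab = 1  [e.cnt - 3]
36. n16.fin = "xr"  ["xr"]
37. n18.val = -7  [E.lab - 8]
38. n19.hot = 13  [terminal]
39. n20.lab = false  [terminal]
40. n18.acc = true  [h.lab == false]
41. n18.lab = false  [h.lab == true]
42. n13.env = -7  [E.lab - 8]
43. n4.idx = 27  [S₀.env * 3 - 42]
44. n4.sig = 6  [(if A.lab then B.tag else B.lim) + 5]
45. n0.env = -9  [B₀.idx - 30]

22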